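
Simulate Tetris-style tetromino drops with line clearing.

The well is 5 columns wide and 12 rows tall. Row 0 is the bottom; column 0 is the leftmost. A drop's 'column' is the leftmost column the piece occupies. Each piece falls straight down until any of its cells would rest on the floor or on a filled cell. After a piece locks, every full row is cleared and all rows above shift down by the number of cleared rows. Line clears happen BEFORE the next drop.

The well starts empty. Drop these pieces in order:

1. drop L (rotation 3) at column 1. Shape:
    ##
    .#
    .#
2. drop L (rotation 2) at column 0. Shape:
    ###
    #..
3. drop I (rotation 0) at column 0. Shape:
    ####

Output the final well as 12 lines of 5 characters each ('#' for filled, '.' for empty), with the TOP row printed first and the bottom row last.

Answer: .....
.....
.....
.....
.....
.....
.....
####.
###..
###..
..#..
..#..

Derivation:
Drop 1: L rot3 at col 1 lands with bottom-row=0; cleared 0 line(s) (total 0); column heights now [0 3 3 0 0], max=3
Drop 2: L rot2 at col 0 lands with bottom-row=2; cleared 0 line(s) (total 0); column heights now [4 4 4 0 0], max=4
Drop 3: I rot0 at col 0 lands with bottom-row=4; cleared 0 line(s) (total 0); column heights now [5 5 5 5 0], max=5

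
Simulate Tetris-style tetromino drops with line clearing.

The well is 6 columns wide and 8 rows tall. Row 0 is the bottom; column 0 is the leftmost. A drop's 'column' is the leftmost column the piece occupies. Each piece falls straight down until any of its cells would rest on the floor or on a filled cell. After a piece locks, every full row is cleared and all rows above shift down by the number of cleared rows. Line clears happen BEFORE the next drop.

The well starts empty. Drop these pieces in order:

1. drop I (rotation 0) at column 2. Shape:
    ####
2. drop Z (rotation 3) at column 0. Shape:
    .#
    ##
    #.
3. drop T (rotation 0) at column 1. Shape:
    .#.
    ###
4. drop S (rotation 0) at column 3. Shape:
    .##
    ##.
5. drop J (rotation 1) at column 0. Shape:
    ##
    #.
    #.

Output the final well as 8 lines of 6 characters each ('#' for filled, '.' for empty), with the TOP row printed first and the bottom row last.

Drop 1: I rot0 at col 2 lands with bottom-row=0; cleared 0 line(s) (total 0); column heights now [0 0 1 1 1 1], max=1
Drop 2: Z rot3 at col 0 lands with bottom-row=0; cleared 0 line(s) (total 0); column heights now [2 3 1 1 1 1], max=3
Drop 3: T rot0 at col 1 lands with bottom-row=3; cleared 0 line(s) (total 0); column heights now [2 4 5 4 1 1], max=5
Drop 4: S rot0 at col 3 lands with bottom-row=4; cleared 0 line(s) (total 0); column heights now [2 4 5 5 6 6], max=6
Drop 5: J rot1 at col 0 lands with bottom-row=2; cleared 0 line(s) (total 0); column heights now [5 5 5 5 6 6], max=6

Answer: ......
......
....##
#####.
####..
##....
##....
#.####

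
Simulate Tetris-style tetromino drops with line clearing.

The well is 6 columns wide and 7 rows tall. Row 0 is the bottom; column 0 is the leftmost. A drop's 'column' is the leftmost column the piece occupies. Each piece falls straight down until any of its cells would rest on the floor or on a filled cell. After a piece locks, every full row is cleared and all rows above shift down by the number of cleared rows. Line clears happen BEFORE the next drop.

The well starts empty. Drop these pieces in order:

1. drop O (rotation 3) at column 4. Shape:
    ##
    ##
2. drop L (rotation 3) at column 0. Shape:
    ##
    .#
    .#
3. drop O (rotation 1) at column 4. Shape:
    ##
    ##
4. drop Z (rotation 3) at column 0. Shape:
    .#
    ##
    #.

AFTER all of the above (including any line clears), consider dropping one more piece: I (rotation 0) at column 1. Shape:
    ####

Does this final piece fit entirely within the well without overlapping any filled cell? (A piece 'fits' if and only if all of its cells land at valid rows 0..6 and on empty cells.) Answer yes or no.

Answer: yes

Derivation:
Drop 1: O rot3 at col 4 lands with bottom-row=0; cleared 0 line(s) (total 0); column heights now [0 0 0 0 2 2], max=2
Drop 2: L rot3 at col 0 lands with bottom-row=0; cleared 0 line(s) (total 0); column heights now [3 3 0 0 2 2], max=3
Drop 3: O rot1 at col 4 lands with bottom-row=2; cleared 0 line(s) (total 0); column heights now [3 3 0 0 4 4], max=4
Drop 4: Z rot3 at col 0 lands with bottom-row=3; cleared 0 line(s) (total 0); column heights now [5 6 0 0 4 4], max=6
Test piece I rot0 at col 1 (width 4): heights before test = [5 6 0 0 4 4]; fits = True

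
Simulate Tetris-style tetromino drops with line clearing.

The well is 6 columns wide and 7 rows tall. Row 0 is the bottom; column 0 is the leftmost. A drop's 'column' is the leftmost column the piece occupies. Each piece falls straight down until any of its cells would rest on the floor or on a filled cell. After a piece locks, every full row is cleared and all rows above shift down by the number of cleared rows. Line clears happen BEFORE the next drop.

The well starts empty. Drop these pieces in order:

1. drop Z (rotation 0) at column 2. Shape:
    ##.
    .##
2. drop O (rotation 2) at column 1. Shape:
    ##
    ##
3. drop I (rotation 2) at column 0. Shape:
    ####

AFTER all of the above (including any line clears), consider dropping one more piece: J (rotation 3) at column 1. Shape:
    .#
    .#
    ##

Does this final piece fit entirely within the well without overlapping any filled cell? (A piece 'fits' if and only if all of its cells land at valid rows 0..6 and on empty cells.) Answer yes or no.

Drop 1: Z rot0 at col 2 lands with bottom-row=0; cleared 0 line(s) (total 0); column heights now [0 0 2 2 1 0], max=2
Drop 2: O rot2 at col 1 lands with bottom-row=2; cleared 0 line(s) (total 0); column heights now [0 4 4 2 1 0], max=4
Drop 3: I rot2 at col 0 lands with bottom-row=4; cleared 0 line(s) (total 0); column heights now [5 5 5 5 1 0], max=5
Test piece J rot3 at col 1 (width 2): heights before test = [5 5 5 5 1 0]; fits = False

Answer: no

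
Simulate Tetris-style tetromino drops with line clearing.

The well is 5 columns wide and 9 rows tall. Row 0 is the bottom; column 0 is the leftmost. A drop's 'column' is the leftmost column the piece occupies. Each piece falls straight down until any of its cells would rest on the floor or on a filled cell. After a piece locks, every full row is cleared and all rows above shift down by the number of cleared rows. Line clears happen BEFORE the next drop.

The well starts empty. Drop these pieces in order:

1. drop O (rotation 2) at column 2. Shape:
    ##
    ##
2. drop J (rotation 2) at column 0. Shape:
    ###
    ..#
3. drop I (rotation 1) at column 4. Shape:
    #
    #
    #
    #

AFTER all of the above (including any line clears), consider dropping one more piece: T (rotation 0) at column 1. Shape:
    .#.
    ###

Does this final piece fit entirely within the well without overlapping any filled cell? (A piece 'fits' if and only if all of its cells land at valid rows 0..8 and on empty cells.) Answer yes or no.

Answer: yes

Derivation:
Drop 1: O rot2 at col 2 lands with bottom-row=0; cleared 0 line(s) (total 0); column heights now [0 0 2 2 0], max=2
Drop 2: J rot2 at col 0 lands with bottom-row=2; cleared 0 line(s) (total 0); column heights now [4 4 4 2 0], max=4
Drop 3: I rot1 at col 4 lands with bottom-row=0; cleared 0 line(s) (total 0); column heights now [4 4 4 2 4], max=4
Test piece T rot0 at col 1 (width 3): heights before test = [4 4 4 2 4]; fits = True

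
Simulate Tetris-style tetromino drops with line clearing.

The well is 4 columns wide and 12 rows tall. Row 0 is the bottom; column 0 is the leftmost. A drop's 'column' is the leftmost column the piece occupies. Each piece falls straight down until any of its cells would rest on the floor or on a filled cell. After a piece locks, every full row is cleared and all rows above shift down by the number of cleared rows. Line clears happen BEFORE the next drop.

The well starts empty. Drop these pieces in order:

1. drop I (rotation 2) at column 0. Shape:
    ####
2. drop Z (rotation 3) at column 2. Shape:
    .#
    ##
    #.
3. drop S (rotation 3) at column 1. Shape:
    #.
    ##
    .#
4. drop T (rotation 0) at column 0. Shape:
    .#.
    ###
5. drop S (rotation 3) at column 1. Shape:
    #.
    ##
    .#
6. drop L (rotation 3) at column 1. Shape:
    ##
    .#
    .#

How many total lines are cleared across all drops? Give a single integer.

Answer: 1

Derivation:
Drop 1: I rot2 at col 0 lands with bottom-row=0; cleared 1 line(s) (total 1); column heights now [0 0 0 0], max=0
Drop 2: Z rot3 at col 2 lands with bottom-row=0; cleared 0 line(s) (total 1); column heights now [0 0 2 3], max=3
Drop 3: S rot3 at col 1 lands with bottom-row=2; cleared 0 line(s) (total 1); column heights now [0 5 4 3], max=5
Drop 4: T rot0 at col 0 lands with bottom-row=5; cleared 0 line(s) (total 1); column heights now [6 7 6 3], max=7
Drop 5: S rot3 at col 1 lands with bottom-row=6; cleared 0 line(s) (total 1); column heights now [6 9 8 3], max=9
Drop 6: L rot3 at col 1 lands with bottom-row=8; cleared 0 line(s) (total 1); column heights now [6 11 11 3], max=11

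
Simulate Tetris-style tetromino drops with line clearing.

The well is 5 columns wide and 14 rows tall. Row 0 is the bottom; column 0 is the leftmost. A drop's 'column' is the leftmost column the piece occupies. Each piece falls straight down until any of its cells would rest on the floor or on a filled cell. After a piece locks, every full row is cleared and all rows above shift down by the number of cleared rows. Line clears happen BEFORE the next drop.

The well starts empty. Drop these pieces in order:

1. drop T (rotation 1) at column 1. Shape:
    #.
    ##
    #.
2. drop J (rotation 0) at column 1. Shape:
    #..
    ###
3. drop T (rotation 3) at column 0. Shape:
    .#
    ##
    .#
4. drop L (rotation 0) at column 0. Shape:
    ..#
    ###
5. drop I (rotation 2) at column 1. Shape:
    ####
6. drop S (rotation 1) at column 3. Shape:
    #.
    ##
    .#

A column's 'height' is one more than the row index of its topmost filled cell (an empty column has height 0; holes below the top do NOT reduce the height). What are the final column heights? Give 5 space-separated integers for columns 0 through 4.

Drop 1: T rot1 at col 1 lands with bottom-row=0; cleared 0 line(s) (total 0); column heights now [0 3 2 0 0], max=3
Drop 2: J rot0 at col 1 lands with bottom-row=3; cleared 0 line(s) (total 0); column heights now [0 5 4 4 0], max=5
Drop 3: T rot3 at col 0 lands with bottom-row=5; cleared 0 line(s) (total 0); column heights now [7 8 4 4 0], max=8
Drop 4: L rot0 at col 0 lands with bottom-row=8; cleared 0 line(s) (total 0); column heights now [9 9 10 4 0], max=10
Drop 5: I rot2 at col 1 lands with bottom-row=10; cleared 0 line(s) (total 0); column heights now [9 11 11 11 11], max=11
Drop 6: S rot1 at col 3 lands with bottom-row=11; cleared 0 line(s) (total 0); column heights now [9 11 11 14 13], max=14

Answer: 9 11 11 14 13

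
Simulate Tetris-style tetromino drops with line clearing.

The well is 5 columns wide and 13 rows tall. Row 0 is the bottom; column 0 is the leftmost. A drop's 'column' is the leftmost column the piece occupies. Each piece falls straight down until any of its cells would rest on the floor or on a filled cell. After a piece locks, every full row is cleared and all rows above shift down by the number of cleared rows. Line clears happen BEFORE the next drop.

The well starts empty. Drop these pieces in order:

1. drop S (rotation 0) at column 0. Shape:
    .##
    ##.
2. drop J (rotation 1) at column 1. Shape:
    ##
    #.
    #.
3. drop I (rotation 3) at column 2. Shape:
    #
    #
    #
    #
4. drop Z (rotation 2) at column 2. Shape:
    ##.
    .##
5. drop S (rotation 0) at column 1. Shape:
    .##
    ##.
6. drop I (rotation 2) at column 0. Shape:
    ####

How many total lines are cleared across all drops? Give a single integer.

Drop 1: S rot0 at col 0 lands with bottom-row=0; cleared 0 line(s) (total 0); column heights now [1 2 2 0 0], max=2
Drop 2: J rot1 at col 1 lands with bottom-row=2; cleared 0 line(s) (total 0); column heights now [1 5 5 0 0], max=5
Drop 3: I rot3 at col 2 lands with bottom-row=5; cleared 0 line(s) (total 0); column heights now [1 5 9 0 0], max=9
Drop 4: Z rot2 at col 2 lands with bottom-row=8; cleared 0 line(s) (total 0); column heights now [1 5 10 10 9], max=10
Drop 5: S rot0 at col 1 lands with bottom-row=10; cleared 0 line(s) (total 0); column heights now [1 11 12 12 9], max=12
Drop 6: I rot2 at col 0 lands with bottom-row=12; cleared 0 line(s) (total 0); column heights now [13 13 13 13 9], max=13

Answer: 0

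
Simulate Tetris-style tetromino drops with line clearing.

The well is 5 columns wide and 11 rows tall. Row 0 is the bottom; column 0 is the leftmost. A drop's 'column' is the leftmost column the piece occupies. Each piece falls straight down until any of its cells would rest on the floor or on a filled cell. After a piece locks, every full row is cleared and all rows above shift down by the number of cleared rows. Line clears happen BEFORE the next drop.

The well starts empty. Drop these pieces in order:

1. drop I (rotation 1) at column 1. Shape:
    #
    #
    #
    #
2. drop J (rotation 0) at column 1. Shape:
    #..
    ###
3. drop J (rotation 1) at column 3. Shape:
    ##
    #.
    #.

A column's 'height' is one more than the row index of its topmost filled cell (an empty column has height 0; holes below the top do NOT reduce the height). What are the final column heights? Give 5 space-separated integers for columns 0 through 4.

Drop 1: I rot1 at col 1 lands with bottom-row=0; cleared 0 line(s) (total 0); column heights now [0 4 0 0 0], max=4
Drop 2: J rot0 at col 1 lands with bottom-row=4; cleared 0 line(s) (total 0); column heights now [0 6 5 5 0], max=6
Drop 3: J rot1 at col 3 lands with bottom-row=5; cleared 0 line(s) (total 0); column heights now [0 6 5 8 8], max=8

Answer: 0 6 5 8 8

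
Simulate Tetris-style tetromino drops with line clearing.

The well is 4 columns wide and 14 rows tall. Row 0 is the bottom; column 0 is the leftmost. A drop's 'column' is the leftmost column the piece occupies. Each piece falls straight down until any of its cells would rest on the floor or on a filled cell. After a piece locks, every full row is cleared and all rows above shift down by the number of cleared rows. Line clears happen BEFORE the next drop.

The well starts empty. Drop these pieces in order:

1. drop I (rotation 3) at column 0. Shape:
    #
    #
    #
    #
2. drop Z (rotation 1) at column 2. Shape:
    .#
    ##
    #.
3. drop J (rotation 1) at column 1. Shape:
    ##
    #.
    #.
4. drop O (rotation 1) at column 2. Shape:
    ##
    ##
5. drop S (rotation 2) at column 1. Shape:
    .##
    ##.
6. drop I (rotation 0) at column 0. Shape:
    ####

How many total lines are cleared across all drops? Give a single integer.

Answer: 3

Derivation:
Drop 1: I rot3 at col 0 lands with bottom-row=0; cleared 0 line(s) (total 0); column heights now [4 0 0 0], max=4
Drop 2: Z rot1 at col 2 lands with bottom-row=0; cleared 0 line(s) (total 0); column heights now [4 0 2 3], max=4
Drop 3: J rot1 at col 1 lands with bottom-row=0; cleared 2 line(s) (total 2); column heights now [2 1 1 0], max=2
Drop 4: O rot1 at col 2 lands with bottom-row=1; cleared 0 line(s) (total 2); column heights now [2 1 3 3], max=3
Drop 5: S rot2 at col 1 lands with bottom-row=3; cleared 0 line(s) (total 2); column heights now [2 4 5 5], max=5
Drop 6: I rot0 at col 0 lands with bottom-row=5; cleared 1 line(s) (total 3); column heights now [2 4 5 5], max=5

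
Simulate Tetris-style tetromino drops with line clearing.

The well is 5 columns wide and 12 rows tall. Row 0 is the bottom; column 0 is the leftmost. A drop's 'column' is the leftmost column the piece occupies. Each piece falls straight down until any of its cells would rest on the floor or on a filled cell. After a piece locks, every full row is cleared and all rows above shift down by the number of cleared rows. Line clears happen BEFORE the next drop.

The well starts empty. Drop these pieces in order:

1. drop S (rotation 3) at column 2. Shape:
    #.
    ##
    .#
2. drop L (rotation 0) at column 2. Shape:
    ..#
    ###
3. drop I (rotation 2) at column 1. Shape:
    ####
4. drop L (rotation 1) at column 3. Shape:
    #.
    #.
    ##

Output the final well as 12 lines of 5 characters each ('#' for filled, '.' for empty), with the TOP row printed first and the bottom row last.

Drop 1: S rot3 at col 2 lands with bottom-row=0; cleared 0 line(s) (total 0); column heights now [0 0 3 2 0], max=3
Drop 2: L rot0 at col 2 lands with bottom-row=3; cleared 0 line(s) (total 0); column heights now [0 0 4 4 5], max=5
Drop 3: I rot2 at col 1 lands with bottom-row=5; cleared 0 line(s) (total 0); column heights now [0 6 6 6 6], max=6
Drop 4: L rot1 at col 3 lands with bottom-row=6; cleared 0 line(s) (total 0); column heights now [0 6 6 9 7], max=9

Answer: .....
.....
.....
...#.
...#.
...##
.####
....#
..###
..#..
..##.
...#.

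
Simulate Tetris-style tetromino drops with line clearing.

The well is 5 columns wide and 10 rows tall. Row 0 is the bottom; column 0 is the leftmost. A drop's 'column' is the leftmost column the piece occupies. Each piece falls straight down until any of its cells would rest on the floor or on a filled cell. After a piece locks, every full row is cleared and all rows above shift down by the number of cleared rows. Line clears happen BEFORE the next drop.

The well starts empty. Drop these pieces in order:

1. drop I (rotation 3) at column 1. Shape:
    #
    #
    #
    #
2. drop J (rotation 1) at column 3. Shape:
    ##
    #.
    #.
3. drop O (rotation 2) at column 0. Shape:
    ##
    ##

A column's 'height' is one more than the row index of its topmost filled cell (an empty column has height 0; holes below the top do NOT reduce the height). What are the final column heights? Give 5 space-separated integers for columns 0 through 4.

Answer: 6 6 0 3 3

Derivation:
Drop 1: I rot3 at col 1 lands with bottom-row=0; cleared 0 line(s) (total 0); column heights now [0 4 0 0 0], max=4
Drop 2: J rot1 at col 3 lands with bottom-row=0; cleared 0 line(s) (total 0); column heights now [0 4 0 3 3], max=4
Drop 3: O rot2 at col 0 lands with bottom-row=4; cleared 0 line(s) (total 0); column heights now [6 6 0 3 3], max=6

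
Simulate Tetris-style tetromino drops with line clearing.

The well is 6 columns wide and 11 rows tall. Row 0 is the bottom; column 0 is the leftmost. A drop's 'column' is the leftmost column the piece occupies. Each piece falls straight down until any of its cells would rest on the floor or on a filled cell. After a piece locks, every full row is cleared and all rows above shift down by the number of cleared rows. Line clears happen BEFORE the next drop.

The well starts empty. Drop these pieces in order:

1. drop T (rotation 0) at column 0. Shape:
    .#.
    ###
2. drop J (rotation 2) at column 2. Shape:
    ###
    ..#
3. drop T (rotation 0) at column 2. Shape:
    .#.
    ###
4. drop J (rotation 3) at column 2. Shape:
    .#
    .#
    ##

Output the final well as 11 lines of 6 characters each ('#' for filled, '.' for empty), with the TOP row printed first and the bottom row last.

Answer: ......
......
......
......
...#..
...#..
..##..
...#..
..###.
.####.
###.#.

Derivation:
Drop 1: T rot0 at col 0 lands with bottom-row=0; cleared 0 line(s) (total 0); column heights now [1 2 1 0 0 0], max=2
Drop 2: J rot2 at col 2 lands with bottom-row=0; cleared 0 line(s) (total 0); column heights now [1 2 2 2 2 0], max=2
Drop 3: T rot0 at col 2 lands with bottom-row=2; cleared 0 line(s) (total 0); column heights now [1 2 3 4 3 0], max=4
Drop 4: J rot3 at col 2 lands with bottom-row=4; cleared 0 line(s) (total 0); column heights now [1 2 5 7 3 0], max=7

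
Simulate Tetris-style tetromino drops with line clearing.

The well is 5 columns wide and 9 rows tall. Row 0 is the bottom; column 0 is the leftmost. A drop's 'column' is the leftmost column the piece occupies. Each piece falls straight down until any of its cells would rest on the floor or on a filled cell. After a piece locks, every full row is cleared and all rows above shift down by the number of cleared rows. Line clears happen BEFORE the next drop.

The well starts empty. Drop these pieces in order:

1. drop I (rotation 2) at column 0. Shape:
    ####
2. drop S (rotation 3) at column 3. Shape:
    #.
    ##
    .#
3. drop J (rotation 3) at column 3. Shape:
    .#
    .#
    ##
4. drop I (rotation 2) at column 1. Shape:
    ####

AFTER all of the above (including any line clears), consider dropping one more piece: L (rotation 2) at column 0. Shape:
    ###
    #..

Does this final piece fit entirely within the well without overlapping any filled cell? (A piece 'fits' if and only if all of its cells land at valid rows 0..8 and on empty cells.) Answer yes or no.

Drop 1: I rot2 at col 0 lands with bottom-row=0; cleared 0 line(s) (total 0); column heights now [1 1 1 1 0], max=1
Drop 2: S rot3 at col 3 lands with bottom-row=0; cleared 1 line(s) (total 1); column heights now [0 0 0 2 1], max=2
Drop 3: J rot3 at col 3 lands with bottom-row=2; cleared 0 line(s) (total 1); column heights now [0 0 0 3 5], max=5
Drop 4: I rot2 at col 1 lands with bottom-row=5; cleared 0 line(s) (total 1); column heights now [0 6 6 6 6], max=6
Test piece L rot2 at col 0 (width 3): heights before test = [0 6 6 6 6]; fits = True

Answer: yes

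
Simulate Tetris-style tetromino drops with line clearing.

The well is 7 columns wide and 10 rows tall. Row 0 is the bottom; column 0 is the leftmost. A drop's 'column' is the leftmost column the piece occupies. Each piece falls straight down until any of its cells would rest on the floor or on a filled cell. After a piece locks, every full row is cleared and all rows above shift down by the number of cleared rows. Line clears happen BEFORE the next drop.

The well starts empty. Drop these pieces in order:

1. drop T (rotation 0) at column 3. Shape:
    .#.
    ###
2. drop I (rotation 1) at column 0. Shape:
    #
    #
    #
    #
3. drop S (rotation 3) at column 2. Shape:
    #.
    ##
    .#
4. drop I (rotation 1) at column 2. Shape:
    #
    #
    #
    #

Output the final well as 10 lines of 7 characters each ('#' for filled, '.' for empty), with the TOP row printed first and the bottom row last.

Drop 1: T rot0 at col 3 lands with bottom-row=0; cleared 0 line(s) (total 0); column heights now [0 0 0 1 2 1 0], max=2
Drop 2: I rot1 at col 0 lands with bottom-row=0; cleared 0 line(s) (total 0); column heights now [4 0 0 1 2 1 0], max=4
Drop 3: S rot3 at col 2 lands with bottom-row=1; cleared 0 line(s) (total 0); column heights now [4 0 4 3 2 1 0], max=4
Drop 4: I rot1 at col 2 lands with bottom-row=4; cleared 0 line(s) (total 0); column heights now [4 0 8 3 2 1 0], max=8

Answer: .......
.......
..#....
..#....
..#....
..#....
#.#....
#.##...
#..##..
#..###.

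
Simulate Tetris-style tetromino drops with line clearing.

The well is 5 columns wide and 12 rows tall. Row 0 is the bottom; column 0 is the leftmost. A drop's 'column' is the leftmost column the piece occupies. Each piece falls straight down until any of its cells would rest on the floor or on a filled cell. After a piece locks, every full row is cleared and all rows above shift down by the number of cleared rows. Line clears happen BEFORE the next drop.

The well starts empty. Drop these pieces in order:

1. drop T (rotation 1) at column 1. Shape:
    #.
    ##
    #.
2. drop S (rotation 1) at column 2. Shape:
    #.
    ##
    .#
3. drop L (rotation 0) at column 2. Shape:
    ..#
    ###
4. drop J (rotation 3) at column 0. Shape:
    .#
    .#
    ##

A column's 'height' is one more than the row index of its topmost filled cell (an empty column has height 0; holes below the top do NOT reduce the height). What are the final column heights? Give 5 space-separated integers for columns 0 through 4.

Drop 1: T rot1 at col 1 lands with bottom-row=0; cleared 0 line(s) (total 0); column heights now [0 3 2 0 0], max=3
Drop 2: S rot1 at col 2 lands with bottom-row=1; cleared 0 line(s) (total 0); column heights now [0 3 4 3 0], max=4
Drop 3: L rot0 at col 2 lands with bottom-row=4; cleared 0 line(s) (total 0); column heights now [0 3 5 5 6], max=6
Drop 4: J rot3 at col 0 lands with bottom-row=3; cleared 0 line(s) (total 0); column heights now [4 6 5 5 6], max=6

Answer: 4 6 5 5 6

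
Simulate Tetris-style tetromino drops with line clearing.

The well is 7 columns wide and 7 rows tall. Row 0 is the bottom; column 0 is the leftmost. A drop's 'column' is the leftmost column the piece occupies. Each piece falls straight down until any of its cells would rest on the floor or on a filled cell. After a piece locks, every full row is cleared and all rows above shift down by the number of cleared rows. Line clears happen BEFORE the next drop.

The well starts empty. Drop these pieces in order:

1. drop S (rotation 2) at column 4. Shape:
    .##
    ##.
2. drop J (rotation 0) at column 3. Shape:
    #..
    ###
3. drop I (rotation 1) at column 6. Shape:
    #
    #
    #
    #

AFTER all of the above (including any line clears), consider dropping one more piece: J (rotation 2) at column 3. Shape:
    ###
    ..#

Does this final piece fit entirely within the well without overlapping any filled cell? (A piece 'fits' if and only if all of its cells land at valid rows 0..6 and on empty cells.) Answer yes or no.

Drop 1: S rot2 at col 4 lands with bottom-row=0; cleared 0 line(s) (total 0); column heights now [0 0 0 0 1 2 2], max=2
Drop 2: J rot0 at col 3 lands with bottom-row=2; cleared 0 line(s) (total 0); column heights now [0 0 0 4 3 3 2], max=4
Drop 3: I rot1 at col 6 lands with bottom-row=2; cleared 0 line(s) (total 0); column heights now [0 0 0 4 3 3 6], max=6
Test piece J rot2 at col 3 (width 3): heights before test = [0 0 0 4 3 3 6]; fits = True

Answer: yes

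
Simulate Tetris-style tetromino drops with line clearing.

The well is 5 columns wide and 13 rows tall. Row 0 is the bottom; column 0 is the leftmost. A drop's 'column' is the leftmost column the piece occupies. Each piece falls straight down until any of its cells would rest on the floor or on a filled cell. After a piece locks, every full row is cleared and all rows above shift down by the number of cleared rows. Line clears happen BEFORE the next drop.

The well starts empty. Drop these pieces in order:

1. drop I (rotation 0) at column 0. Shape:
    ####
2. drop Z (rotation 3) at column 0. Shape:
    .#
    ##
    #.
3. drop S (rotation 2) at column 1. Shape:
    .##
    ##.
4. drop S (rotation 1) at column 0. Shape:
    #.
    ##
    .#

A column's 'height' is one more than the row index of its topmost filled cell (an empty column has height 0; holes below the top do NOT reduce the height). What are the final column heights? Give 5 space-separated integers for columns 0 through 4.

Answer: 8 7 6 6 0

Derivation:
Drop 1: I rot0 at col 0 lands with bottom-row=0; cleared 0 line(s) (total 0); column heights now [1 1 1 1 0], max=1
Drop 2: Z rot3 at col 0 lands with bottom-row=1; cleared 0 line(s) (total 0); column heights now [3 4 1 1 0], max=4
Drop 3: S rot2 at col 1 lands with bottom-row=4; cleared 0 line(s) (total 0); column heights now [3 5 6 6 0], max=6
Drop 4: S rot1 at col 0 lands with bottom-row=5; cleared 0 line(s) (total 0); column heights now [8 7 6 6 0], max=8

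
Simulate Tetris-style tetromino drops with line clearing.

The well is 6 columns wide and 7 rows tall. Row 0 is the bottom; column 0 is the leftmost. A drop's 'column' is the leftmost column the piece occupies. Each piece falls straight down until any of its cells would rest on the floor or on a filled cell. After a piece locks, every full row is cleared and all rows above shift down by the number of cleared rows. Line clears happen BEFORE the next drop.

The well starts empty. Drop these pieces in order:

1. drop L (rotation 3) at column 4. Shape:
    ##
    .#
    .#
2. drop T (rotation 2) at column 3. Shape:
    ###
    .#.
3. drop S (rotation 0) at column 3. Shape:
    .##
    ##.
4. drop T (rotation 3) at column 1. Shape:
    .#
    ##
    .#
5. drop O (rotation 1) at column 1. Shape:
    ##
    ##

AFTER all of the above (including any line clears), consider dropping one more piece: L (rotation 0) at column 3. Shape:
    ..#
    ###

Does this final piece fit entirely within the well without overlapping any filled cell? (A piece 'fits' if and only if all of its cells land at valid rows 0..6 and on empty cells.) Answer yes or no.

Answer: no

Derivation:
Drop 1: L rot3 at col 4 lands with bottom-row=0; cleared 0 line(s) (total 0); column heights now [0 0 0 0 3 3], max=3
Drop 2: T rot2 at col 3 lands with bottom-row=3; cleared 0 line(s) (total 0); column heights now [0 0 0 5 5 5], max=5
Drop 3: S rot0 at col 3 lands with bottom-row=5; cleared 0 line(s) (total 0); column heights now [0 0 0 6 7 7], max=7
Drop 4: T rot3 at col 1 lands with bottom-row=0; cleared 0 line(s) (total 0); column heights now [0 2 3 6 7 7], max=7
Drop 5: O rot1 at col 1 lands with bottom-row=3; cleared 0 line(s) (total 0); column heights now [0 5 5 6 7 7], max=7
Test piece L rot0 at col 3 (width 3): heights before test = [0 5 5 6 7 7]; fits = False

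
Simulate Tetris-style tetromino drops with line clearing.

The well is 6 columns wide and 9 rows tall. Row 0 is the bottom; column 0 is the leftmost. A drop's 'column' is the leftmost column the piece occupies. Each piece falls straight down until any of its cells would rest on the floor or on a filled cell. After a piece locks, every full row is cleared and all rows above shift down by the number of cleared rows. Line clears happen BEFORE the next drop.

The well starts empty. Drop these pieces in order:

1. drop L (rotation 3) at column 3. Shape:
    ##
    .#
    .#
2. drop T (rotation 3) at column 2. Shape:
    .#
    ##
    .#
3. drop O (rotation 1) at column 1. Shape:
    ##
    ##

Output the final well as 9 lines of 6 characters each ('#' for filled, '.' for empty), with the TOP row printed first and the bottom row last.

Answer: ......
......
.##...
.###..
..##..
...#..
...##.
....#.
....#.

Derivation:
Drop 1: L rot3 at col 3 lands with bottom-row=0; cleared 0 line(s) (total 0); column heights now [0 0 0 3 3 0], max=3
Drop 2: T rot3 at col 2 lands with bottom-row=3; cleared 0 line(s) (total 0); column heights now [0 0 5 6 3 0], max=6
Drop 3: O rot1 at col 1 lands with bottom-row=5; cleared 0 line(s) (total 0); column heights now [0 7 7 6 3 0], max=7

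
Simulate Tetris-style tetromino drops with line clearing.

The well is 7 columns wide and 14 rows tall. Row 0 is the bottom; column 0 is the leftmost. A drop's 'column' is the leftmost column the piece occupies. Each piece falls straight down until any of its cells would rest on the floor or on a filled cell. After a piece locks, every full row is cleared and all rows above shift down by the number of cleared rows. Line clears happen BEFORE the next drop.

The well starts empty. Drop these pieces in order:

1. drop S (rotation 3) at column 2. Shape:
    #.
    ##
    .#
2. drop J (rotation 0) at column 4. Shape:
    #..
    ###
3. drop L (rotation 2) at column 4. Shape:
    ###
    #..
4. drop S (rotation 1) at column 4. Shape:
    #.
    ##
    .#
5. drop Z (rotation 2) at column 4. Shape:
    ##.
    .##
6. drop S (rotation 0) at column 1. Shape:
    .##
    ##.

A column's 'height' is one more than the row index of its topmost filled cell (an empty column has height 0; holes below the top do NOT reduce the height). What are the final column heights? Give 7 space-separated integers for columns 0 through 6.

Drop 1: S rot3 at col 2 lands with bottom-row=0; cleared 0 line(s) (total 0); column heights now [0 0 3 2 0 0 0], max=3
Drop 2: J rot0 at col 4 lands with bottom-row=0; cleared 0 line(s) (total 0); column heights now [0 0 3 2 2 1 1], max=3
Drop 3: L rot2 at col 4 lands with bottom-row=2; cleared 0 line(s) (total 0); column heights now [0 0 3 2 4 4 4], max=4
Drop 4: S rot1 at col 4 lands with bottom-row=4; cleared 0 line(s) (total 0); column heights now [0 0 3 2 7 6 4], max=7
Drop 5: Z rot2 at col 4 lands with bottom-row=6; cleared 0 line(s) (total 0); column heights now [0 0 3 2 8 8 7], max=8
Drop 6: S rot0 at col 1 lands with bottom-row=3; cleared 0 line(s) (total 0); column heights now [0 4 5 5 8 8 7], max=8

Answer: 0 4 5 5 8 8 7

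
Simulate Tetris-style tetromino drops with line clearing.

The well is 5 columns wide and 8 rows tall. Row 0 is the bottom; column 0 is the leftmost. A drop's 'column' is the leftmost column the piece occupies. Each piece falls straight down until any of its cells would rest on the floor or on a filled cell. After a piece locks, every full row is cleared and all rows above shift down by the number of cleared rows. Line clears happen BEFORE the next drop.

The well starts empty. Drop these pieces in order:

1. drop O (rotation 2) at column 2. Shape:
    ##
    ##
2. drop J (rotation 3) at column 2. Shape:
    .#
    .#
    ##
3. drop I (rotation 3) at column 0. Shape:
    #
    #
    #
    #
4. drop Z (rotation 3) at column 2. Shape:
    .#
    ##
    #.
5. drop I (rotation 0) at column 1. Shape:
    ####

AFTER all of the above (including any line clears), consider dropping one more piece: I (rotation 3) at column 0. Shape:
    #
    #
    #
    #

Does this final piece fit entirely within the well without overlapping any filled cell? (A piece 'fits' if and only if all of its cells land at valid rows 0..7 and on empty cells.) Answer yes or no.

Drop 1: O rot2 at col 2 lands with bottom-row=0; cleared 0 line(s) (total 0); column heights now [0 0 2 2 0], max=2
Drop 2: J rot3 at col 2 lands with bottom-row=2; cleared 0 line(s) (total 0); column heights now [0 0 3 5 0], max=5
Drop 3: I rot3 at col 0 lands with bottom-row=0; cleared 0 line(s) (total 0); column heights now [4 0 3 5 0], max=5
Drop 4: Z rot3 at col 2 lands with bottom-row=4; cleared 0 line(s) (total 0); column heights now [4 0 6 7 0], max=7
Drop 5: I rot0 at col 1 lands with bottom-row=7; cleared 0 line(s) (total 0); column heights now [4 8 8 8 8], max=8
Test piece I rot3 at col 0 (width 1): heights before test = [4 8 8 8 8]; fits = True

Answer: yes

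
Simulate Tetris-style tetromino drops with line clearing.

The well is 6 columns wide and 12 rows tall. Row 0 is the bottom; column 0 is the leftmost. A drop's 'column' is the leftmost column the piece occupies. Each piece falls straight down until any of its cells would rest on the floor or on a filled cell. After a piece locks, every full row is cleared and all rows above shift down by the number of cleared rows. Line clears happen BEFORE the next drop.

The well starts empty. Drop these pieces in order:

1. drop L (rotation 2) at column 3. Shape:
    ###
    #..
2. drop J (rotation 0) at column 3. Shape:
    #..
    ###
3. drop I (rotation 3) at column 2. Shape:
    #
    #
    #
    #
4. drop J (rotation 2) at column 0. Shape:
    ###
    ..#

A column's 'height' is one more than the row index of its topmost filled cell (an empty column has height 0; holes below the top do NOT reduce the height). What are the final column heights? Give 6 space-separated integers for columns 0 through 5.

Answer: 6 6 6 4 3 3

Derivation:
Drop 1: L rot2 at col 3 lands with bottom-row=0; cleared 0 line(s) (total 0); column heights now [0 0 0 2 2 2], max=2
Drop 2: J rot0 at col 3 lands with bottom-row=2; cleared 0 line(s) (total 0); column heights now [0 0 0 4 3 3], max=4
Drop 3: I rot3 at col 2 lands with bottom-row=0; cleared 0 line(s) (total 0); column heights now [0 0 4 4 3 3], max=4
Drop 4: J rot2 at col 0 lands with bottom-row=4; cleared 0 line(s) (total 0); column heights now [6 6 6 4 3 3], max=6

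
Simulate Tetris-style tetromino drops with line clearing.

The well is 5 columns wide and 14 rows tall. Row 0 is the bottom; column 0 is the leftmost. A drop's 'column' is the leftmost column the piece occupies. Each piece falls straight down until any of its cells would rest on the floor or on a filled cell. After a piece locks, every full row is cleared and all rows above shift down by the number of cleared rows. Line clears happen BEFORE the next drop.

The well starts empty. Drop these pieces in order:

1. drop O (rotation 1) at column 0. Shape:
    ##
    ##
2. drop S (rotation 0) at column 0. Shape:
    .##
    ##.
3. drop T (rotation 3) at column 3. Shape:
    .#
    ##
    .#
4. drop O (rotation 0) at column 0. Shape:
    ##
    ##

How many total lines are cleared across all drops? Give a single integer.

Drop 1: O rot1 at col 0 lands with bottom-row=0; cleared 0 line(s) (total 0); column heights now [2 2 0 0 0], max=2
Drop 2: S rot0 at col 0 lands with bottom-row=2; cleared 0 line(s) (total 0); column heights now [3 4 4 0 0], max=4
Drop 3: T rot3 at col 3 lands with bottom-row=0; cleared 0 line(s) (total 0); column heights now [3 4 4 2 3], max=4
Drop 4: O rot0 at col 0 lands with bottom-row=4; cleared 0 line(s) (total 0); column heights now [6 6 4 2 3], max=6

Answer: 0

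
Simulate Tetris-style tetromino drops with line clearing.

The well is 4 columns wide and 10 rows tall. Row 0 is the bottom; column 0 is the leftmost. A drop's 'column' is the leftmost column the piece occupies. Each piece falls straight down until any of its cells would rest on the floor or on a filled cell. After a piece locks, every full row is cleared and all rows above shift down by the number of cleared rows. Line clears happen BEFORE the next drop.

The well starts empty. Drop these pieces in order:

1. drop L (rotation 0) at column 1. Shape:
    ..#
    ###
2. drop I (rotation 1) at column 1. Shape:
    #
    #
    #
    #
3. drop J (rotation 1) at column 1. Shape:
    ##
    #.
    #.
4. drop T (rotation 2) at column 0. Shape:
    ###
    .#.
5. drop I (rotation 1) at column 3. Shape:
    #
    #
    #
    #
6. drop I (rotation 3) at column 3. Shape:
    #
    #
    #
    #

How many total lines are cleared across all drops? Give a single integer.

Drop 1: L rot0 at col 1 lands with bottom-row=0; cleared 0 line(s) (total 0); column heights now [0 1 1 2], max=2
Drop 2: I rot1 at col 1 lands with bottom-row=1; cleared 0 line(s) (total 0); column heights now [0 5 1 2], max=5
Drop 3: J rot1 at col 1 lands with bottom-row=5; cleared 0 line(s) (total 0); column heights now [0 8 8 2], max=8
Drop 4: T rot2 at col 0 lands with bottom-row=8; cleared 0 line(s) (total 0); column heights now [10 10 10 2], max=10
Drop 5: I rot1 at col 3 lands with bottom-row=2; cleared 0 line(s) (total 0); column heights now [10 10 10 6], max=10
Drop 6: I rot3 at col 3 lands with bottom-row=6; cleared 1 line(s) (total 1); column heights now [0 9 8 9], max=9

Answer: 1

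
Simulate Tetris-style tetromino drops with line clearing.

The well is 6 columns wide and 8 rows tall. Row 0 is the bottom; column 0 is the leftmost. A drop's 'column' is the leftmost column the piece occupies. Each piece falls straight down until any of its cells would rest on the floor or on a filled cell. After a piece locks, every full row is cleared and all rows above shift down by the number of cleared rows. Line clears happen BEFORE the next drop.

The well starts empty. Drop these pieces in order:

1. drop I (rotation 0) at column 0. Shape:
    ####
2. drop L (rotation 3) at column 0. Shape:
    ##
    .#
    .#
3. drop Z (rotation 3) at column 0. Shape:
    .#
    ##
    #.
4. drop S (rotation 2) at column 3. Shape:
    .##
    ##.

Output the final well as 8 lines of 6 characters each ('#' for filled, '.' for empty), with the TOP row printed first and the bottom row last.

Answer: ......
.#....
##....
#.....
##....
.#..##
.#.##.
####..

Derivation:
Drop 1: I rot0 at col 0 lands with bottom-row=0; cleared 0 line(s) (total 0); column heights now [1 1 1 1 0 0], max=1
Drop 2: L rot3 at col 0 lands with bottom-row=1; cleared 0 line(s) (total 0); column heights now [4 4 1 1 0 0], max=4
Drop 3: Z rot3 at col 0 lands with bottom-row=4; cleared 0 line(s) (total 0); column heights now [6 7 1 1 0 0], max=7
Drop 4: S rot2 at col 3 lands with bottom-row=1; cleared 0 line(s) (total 0); column heights now [6 7 1 2 3 3], max=7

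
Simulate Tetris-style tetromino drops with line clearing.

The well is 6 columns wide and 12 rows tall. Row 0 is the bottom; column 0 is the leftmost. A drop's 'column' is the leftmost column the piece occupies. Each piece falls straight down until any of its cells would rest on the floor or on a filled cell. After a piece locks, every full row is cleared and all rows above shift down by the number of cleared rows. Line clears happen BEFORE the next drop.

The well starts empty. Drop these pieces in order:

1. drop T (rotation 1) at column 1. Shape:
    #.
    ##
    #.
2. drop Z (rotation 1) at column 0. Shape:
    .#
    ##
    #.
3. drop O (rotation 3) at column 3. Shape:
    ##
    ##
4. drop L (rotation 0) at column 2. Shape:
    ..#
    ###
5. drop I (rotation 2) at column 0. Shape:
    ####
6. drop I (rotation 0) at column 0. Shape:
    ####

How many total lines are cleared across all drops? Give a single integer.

Drop 1: T rot1 at col 1 lands with bottom-row=0; cleared 0 line(s) (total 0); column heights now [0 3 2 0 0 0], max=3
Drop 2: Z rot1 at col 0 lands with bottom-row=2; cleared 0 line(s) (total 0); column heights now [4 5 2 0 0 0], max=5
Drop 3: O rot3 at col 3 lands with bottom-row=0; cleared 0 line(s) (total 0); column heights now [4 5 2 2 2 0], max=5
Drop 4: L rot0 at col 2 lands with bottom-row=2; cleared 0 line(s) (total 0); column heights now [4 5 3 3 4 0], max=5
Drop 5: I rot2 at col 0 lands with bottom-row=5; cleared 0 line(s) (total 0); column heights now [6 6 6 6 4 0], max=6
Drop 6: I rot0 at col 0 lands with bottom-row=6; cleared 0 line(s) (total 0); column heights now [7 7 7 7 4 0], max=7

Answer: 0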